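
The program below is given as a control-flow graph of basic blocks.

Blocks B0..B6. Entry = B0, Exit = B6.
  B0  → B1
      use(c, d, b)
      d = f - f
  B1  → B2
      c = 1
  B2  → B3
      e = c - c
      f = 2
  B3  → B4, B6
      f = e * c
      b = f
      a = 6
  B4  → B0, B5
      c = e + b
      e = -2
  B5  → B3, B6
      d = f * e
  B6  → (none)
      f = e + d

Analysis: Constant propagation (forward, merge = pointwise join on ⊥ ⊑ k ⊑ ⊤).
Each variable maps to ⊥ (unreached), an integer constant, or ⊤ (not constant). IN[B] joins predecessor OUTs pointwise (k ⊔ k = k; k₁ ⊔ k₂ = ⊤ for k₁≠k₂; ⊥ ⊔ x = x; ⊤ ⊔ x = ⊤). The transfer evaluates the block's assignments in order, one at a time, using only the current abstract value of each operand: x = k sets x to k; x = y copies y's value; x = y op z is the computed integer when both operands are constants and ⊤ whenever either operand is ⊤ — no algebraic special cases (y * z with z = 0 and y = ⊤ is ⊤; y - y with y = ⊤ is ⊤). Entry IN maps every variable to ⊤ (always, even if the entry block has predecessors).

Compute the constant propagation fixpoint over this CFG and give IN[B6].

Answer: {a: 6, b: ⊤, c: ⊤, d: ⊤, e: ⊤, f: ⊤}

Derivation:
Fixpoint table:
  B0:   IN=(all ⊤)   OUT=(all ⊤)
  B1:   IN=(all ⊤)   OUT={c:1; rest ⊤}
  B2:   IN={c:1; rest ⊤}   OUT={c:1, e:0, f:2; rest ⊤}
  B3:   IN=(all ⊤)   OUT={a:6; rest ⊤}
  B4:   IN={a:6; rest ⊤}   OUT={a:6, e:-2; rest ⊤}
  B5:   IN={a:6, e:-2; rest ⊤}   OUT={a:6, e:-2; rest ⊤}
  B6:   IN={a:6; rest ⊤}   OUT={a:6; rest ⊤}

Merge at B6: IN[B6] = OUT[B3] ⊔ OUT[B5] = {a: 6, b: ⊤, c: ⊤, d: ⊤, e: ⊤, f: ⊤}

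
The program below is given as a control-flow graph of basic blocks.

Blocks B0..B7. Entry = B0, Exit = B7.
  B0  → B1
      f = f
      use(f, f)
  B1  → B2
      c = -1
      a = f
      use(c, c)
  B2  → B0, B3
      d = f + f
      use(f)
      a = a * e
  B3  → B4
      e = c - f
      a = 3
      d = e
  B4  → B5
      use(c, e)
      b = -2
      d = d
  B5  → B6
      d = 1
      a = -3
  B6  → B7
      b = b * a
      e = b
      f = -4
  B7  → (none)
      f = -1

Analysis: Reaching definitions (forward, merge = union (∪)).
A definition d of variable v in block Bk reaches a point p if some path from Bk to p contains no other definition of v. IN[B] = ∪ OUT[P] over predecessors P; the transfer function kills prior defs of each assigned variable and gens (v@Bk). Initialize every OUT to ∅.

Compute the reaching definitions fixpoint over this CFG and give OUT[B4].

Converged values:
  B0: | IN={a@B2, c@B1, d@B2, f@B0} | OUT={a@B2, c@B1, d@B2, f@B0}
  B1: | IN={a@B2, c@B1, d@B2, f@B0} | OUT={a@B1, c@B1, d@B2, f@B0}
  B2: | IN={a@B1, c@B1, d@B2, f@B0} | OUT={a@B2, c@B1, d@B2, f@B0}
  B3: | IN={a@B2, c@B1, d@B2, f@B0} | OUT={a@B3, c@B1, d@B3, e@B3, f@B0}
  B4: | IN={a@B3, c@B1, d@B3, e@B3, f@B0} | OUT={a@B3, b@B4, c@B1, d@B4, e@B3, f@B0}
  B5: | IN={a@B3, b@B4, c@B1, d@B4, e@B3, f@B0} | OUT={a@B5, b@B4, c@B1, d@B5, e@B3, f@B0}
  B6: | IN={a@B5, b@B4, c@B1, d@B5, e@B3, f@B0} | OUT={a@B5, b@B6, c@B1, d@B5, e@B6, f@B6}
  B7: | IN={a@B5, b@B6, c@B1, d@B5, e@B6, f@B6} | OUT={a@B5, b@B6, c@B1, d@B5, e@B6, f@B7}

Merge at B4: IN[B4] = OUT[B3] = {a@B3, c@B1, d@B3, e@B3, f@B0}
Applying B4's transfer function to that IN value gives OUT[B4] (row B4 above).

Answer: {a@B3, b@B4, c@B1, d@B4, e@B3, f@B0}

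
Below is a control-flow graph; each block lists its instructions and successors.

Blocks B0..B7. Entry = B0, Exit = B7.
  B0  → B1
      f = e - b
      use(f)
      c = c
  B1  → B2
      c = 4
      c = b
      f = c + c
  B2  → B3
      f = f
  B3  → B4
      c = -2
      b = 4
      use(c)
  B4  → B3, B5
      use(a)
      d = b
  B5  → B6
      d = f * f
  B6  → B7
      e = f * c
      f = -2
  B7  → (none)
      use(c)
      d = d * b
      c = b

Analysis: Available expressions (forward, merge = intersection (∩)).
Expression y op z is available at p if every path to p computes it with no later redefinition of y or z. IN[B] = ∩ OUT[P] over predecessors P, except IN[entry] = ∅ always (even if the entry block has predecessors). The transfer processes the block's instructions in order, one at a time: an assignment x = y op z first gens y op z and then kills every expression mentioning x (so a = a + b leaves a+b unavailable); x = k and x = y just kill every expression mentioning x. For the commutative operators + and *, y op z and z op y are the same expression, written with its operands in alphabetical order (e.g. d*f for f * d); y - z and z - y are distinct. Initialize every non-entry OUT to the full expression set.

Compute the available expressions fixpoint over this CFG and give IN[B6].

Answer: {f*f}

Trace:
Per-block solution:
  B0:   IN={}   OUT={e-b}
  B1:   IN={e-b}   OUT={c+c, e-b}
  B2:   IN={c+c, e-b}   OUT={c+c, e-b}
  B3:   IN={}   OUT={}
  B4:   IN={}   OUT={}
  B5:   IN={}   OUT={f*f}
  B6:   IN={f*f}   OUT={}
  B7:   IN={}   OUT={}

Merge at B6: IN[B6] = OUT[B5] = {f*f}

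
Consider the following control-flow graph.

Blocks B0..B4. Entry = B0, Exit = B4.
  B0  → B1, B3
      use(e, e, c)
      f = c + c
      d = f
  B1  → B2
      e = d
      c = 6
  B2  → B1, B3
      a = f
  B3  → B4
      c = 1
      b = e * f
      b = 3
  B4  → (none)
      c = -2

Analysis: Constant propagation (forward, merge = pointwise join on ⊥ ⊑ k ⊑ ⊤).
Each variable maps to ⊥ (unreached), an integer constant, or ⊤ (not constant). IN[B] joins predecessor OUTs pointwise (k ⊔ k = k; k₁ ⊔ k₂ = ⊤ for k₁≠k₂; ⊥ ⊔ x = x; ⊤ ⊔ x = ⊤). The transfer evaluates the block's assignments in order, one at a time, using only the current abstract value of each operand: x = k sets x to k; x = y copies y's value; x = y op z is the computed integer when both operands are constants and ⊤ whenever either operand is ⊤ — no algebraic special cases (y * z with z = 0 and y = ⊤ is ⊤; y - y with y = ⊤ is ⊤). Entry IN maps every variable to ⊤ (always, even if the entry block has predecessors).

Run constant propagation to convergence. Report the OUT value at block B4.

Per-block solution:
  B0:  IN=(all ⊤)  OUT=(all ⊤)
  B1:  IN=(all ⊤)  OUT={c:6; rest ⊤}
  B2:  IN={c:6; rest ⊤}  OUT={c:6; rest ⊤}
  B3:  IN=(all ⊤)  OUT={b:3, c:1; rest ⊤}
  B4:  IN={b:3, c:1; rest ⊤}  OUT={b:3, c:-2; rest ⊤}

Merge at B4: IN[B4] = OUT[B3] = {a: ⊤, b: 3, c: 1, d: ⊤, e: ⊤, f: ⊤}
Applying B4's transfer function to that IN value gives OUT[B4] (row B4 above).

Answer: {a: ⊤, b: 3, c: -2, d: ⊤, e: ⊤, f: ⊤}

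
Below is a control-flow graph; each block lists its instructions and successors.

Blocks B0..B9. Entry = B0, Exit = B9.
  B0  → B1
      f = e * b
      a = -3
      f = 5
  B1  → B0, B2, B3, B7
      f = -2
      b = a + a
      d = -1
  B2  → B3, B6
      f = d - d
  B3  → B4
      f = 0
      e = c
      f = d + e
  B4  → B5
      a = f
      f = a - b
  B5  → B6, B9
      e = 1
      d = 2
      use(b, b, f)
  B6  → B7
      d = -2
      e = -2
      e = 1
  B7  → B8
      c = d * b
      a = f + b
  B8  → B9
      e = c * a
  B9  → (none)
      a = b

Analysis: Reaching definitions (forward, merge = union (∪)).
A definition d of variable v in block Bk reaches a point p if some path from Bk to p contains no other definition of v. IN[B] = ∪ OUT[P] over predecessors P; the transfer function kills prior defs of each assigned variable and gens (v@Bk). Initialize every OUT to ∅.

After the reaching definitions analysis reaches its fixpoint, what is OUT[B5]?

Per-block solution:
  B0: | IN={a@B0, b@B1, d@B1, f@B1} | OUT={a@B0, b@B1, d@B1, f@B0}
  B1: | IN={a@B0, b@B1, d@B1, f@B0} | OUT={a@B0, b@B1, d@B1, f@B1}
  B2: | IN={a@B0, b@B1, d@B1, f@B1} | OUT={a@B0, b@B1, d@B1, f@B2}
  B3: | IN={a@B0, b@B1, d@B1, f@B1, f@B2} | OUT={a@B0, b@B1, d@B1, e@B3, f@B3}
  B4: | IN={a@B0, b@B1, d@B1, e@B3, f@B3} | OUT={a@B4, b@B1, d@B1, e@B3, f@B4}
  B5: | IN={a@B4, b@B1, d@B1, e@B3, f@B4} | OUT={a@B4, b@B1, d@B5, e@B5, f@B4}
  B6: | IN={a@B0, a@B4, b@B1, d@B1, d@B5, e@B5, f@B2, f@B4} | OUT={a@B0, a@B4, b@B1, d@B6, e@B6, f@B2, f@B4}
  B7: | IN={a@B0, a@B4, b@B1, d@B1, d@B6, e@B6, f@B1, f@B2, f@B4} | OUT={a@B7, b@B1, c@B7, d@B1, d@B6, e@B6, f@B1, f@B2, f@B4}
  B8: | IN={a@B7, b@B1, c@B7, d@B1, d@B6, e@B6, f@B1, f@B2, f@B4} | OUT={a@B7, b@B1, c@B7, d@B1, d@B6, e@B8, f@B1, f@B2, f@B4}
  B9: | IN={a@B4, a@B7, b@B1, c@B7, d@B1, d@B5, d@B6, e@B5, e@B8, f@B1, f@B2, f@B4} | OUT={a@B9, b@B1, c@B7, d@B1, d@B5, d@B6, e@B5, e@B8, f@B1, f@B2, f@B4}

Merge at B5: IN[B5] = OUT[B4] = {a@B4, b@B1, d@B1, e@B3, f@B4}
Applying B5's transfer function to that IN value gives OUT[B5] (row B5 above).

Answer: {a@B4, b@B1, d@B5, e@B5, f@B4}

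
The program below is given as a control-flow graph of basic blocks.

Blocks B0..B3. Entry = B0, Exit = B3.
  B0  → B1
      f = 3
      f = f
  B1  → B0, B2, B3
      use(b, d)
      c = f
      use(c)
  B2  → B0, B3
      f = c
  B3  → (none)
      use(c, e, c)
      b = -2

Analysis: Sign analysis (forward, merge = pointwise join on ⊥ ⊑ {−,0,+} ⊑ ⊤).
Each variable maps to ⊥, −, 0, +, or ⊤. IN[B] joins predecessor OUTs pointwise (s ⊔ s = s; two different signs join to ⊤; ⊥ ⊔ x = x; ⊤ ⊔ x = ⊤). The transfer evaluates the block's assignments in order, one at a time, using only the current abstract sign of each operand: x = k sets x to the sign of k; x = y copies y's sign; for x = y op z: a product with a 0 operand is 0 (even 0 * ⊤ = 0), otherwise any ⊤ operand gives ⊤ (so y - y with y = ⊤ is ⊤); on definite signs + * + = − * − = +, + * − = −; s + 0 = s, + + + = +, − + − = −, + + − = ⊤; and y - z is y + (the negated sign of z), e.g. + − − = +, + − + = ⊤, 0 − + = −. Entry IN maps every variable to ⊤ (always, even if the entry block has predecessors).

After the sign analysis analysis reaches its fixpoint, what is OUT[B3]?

Per-block solution:
  B0: | IN=(all ⊤) | OUT={f:+; rest ⊤}
  B1: | IN={f:+; rest ⊤} | OUT={c:+, f:+; rest ⊤}
  B2: | IN={c:+, f:+; rest ⊤} | OUT={c:+, f:+; rest ⊤}
  B3: | IN={c:+, f:+; rest ⊤} | OUT={b:-, c:+, f:+; rest ⊤}

Merge at B3: IN[B3] = OUT[B1] ⊔ OUT[B2] = {a: ⊤, b: ⊤, c: +, d: ⊤, e: ⊤, f: +}
Applying B3's transfer function to that IN value gives OUT[B3] (row B3 above).

Answer: {a: ⊤, b: -, c: +, d: ⊤, e: ⊤, f: +}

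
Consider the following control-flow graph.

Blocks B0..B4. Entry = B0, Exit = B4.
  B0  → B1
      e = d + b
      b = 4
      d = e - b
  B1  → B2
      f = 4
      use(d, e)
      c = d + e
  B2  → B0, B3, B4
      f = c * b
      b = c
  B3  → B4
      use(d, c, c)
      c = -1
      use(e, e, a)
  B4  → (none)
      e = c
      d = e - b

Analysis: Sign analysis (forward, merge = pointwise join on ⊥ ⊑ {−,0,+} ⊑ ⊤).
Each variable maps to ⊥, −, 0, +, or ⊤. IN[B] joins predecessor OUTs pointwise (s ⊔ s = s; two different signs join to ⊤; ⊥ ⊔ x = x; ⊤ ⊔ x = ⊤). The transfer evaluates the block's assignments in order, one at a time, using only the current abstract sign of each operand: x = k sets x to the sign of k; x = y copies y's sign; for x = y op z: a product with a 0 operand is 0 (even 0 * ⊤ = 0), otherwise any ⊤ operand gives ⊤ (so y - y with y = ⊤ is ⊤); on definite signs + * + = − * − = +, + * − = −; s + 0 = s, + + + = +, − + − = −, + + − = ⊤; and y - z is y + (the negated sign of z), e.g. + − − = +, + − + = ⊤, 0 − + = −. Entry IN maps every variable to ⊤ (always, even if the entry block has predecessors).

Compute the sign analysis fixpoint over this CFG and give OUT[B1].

Converged values:
  B0: | IN=(all ⊤) | OUT={b:+; rest ⊤}
  B1: | IN={b:+; rest ⊤} | OUT={b:+, f:+; rest ⊤}
  B2: | IN={b:+, f:+; rest ⊤} | OUT=(all ⊤)
  B3: | IN=(all ⊤) | OUT={c:-; rest ⊤}
  B4: | IN=(all ⊤) | OUT=(all ⊤)

Merge at B1: IN[B1] = OUT[B0] = {a: ⊤, b: +, c: ⊤, d: ⊤, e: ⊤, f: ⊤}
Applying B1's transfer function to that IN value gives OUT[B1] (row B1 above).

Answer: {a: ⊤, b: +, c: ⊤, d: ⊤, e: ⊤, f: +}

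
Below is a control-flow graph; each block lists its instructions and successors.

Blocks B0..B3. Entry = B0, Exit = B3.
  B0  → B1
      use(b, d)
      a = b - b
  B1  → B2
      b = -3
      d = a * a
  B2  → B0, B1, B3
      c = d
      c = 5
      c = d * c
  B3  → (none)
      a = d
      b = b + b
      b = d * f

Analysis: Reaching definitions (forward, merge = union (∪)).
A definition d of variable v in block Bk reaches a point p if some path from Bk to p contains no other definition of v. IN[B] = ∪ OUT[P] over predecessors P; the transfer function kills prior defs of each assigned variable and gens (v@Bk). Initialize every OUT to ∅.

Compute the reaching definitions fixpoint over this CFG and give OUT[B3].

Converged values:
  B0:  IN={a@B0, b@B1, c@B2, d@B1}  OUT={a@B0, b@B1, c@B2, d@B1}
  B1:  IN={a@B0, b@B1, c@B2, d@B1}  OUT={a@B0, b@B1, c@B2, d@B1}
  B2:  IN={a@B0, b@B1, c@B2, d@B1}  OUT={a@B0, b@B1, c@B2, d@B1}
  B3:  IN={a@B0, b@B1, c@B2, d@B1}  OUT={a@B3, b@B3, c@B2, d@B1}

Merge at B3: IN[B3] = OUT[B2] = {a@B0, b@B1, c@B2, d@B1}
Applying B3's transfer function to that IN value gives OUT[B3] (row B3 above).

Answer: {a@B3, b@B3, c@B2, d@B1}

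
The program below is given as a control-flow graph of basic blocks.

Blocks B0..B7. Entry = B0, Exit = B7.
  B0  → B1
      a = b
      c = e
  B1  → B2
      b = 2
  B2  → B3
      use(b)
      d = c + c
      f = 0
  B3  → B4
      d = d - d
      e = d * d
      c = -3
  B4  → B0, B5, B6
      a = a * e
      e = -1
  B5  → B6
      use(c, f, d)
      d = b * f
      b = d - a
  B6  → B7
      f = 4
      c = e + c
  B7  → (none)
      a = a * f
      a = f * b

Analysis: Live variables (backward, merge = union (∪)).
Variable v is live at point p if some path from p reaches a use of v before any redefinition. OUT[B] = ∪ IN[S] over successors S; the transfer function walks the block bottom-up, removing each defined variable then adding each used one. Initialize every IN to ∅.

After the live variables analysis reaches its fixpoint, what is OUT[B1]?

Converged values:
  B0:   IN={b, e}   OUT={a, c}
  B1:   IN={a, c}   OUT={a, b, c}
  B2:   IN={a, b, c}   OUT={a, b, d, f}
  B3:   IN={a, b, d, f}   OUT={a, b, c, d, e, f}
  B4:   IN={a, b, c, d, e, f}   OUT={a, b, c, d, e, f}
  B5:   IN={a, b, c, d, e, f}   OUT={a, b, c, e}
  B6:   IN={a, b, c, e}   OUT={a, b, f}
  B7:   IN={a, b, f}   OUT={}

Merge at B1: OUT[B1] = IN[B2] = {a, b, c}

Answer: {a, b, c}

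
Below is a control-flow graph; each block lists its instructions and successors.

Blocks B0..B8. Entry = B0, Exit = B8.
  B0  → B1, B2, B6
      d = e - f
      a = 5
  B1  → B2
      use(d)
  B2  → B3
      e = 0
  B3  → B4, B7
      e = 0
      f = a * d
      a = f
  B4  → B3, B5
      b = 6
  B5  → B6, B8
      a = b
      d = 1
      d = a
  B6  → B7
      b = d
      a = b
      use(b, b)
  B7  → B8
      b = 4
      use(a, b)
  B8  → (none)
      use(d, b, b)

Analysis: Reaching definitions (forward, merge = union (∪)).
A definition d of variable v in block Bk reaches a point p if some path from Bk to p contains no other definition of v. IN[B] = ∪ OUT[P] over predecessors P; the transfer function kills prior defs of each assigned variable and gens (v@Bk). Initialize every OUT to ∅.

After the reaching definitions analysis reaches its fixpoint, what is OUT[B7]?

Answer: {a@B3, a@B6, b@B7, d@B0, d@B5, e@B3, f@B3}

Trace:
Converged values:
  B0: | IN={} | OUT={a@B0, d@B0}
  B1: | IN={a@B0, d@B0} | OUT={a@B0, d@B0}
  B2: | IN={a@B0, d@B0} | OUT={a@B0, d@B0, e@B2}
  B3: | IN={a@B0, a@B3, b@B4, d@B0, e@B2, e@B3, f@B3} | OUT={a@B3, b@B4, d@B0, e@B3, f@B3}
  B4: | IN={a@B3, b@B4, d@B0, e@B3, f@B3} | OUT={a@B3, b@B4, d@B0, e@B3, f@B3}
  B5: | IN={a@B3, b@B4, d@B0, e@B3, f@B3} | OUT={a@B5, b@B4, d@B5, e@B3, f@B3}
  B6: | IN={a@B0, a@B5, b@B4, d@B0, d@B5, e@B3, f@B3} | OUT={a@B6, b@B6, d@B0, d@B5, e@B3, f@B3}
  B7: | IN={a@B3, a@B6, b@B4, b@B6, d@B0, d@B5, e@B3, f@B3} | OUT={a@B3, a@B6, b@B7, d@B0, d@B5, e@B3, f@B3}
  B8: | IN={a@B3, a@B5, a@B6, b@B4, b@B7, d@B0, d@B5, e@B3, f@B3} | OUT={a@B3, a@B5, a@B6, b@B4, b@B7, d@B0, d@B5, e@B3, f@B3}

Merge at B7: IN[B7] = OUT[B3] ⊔ OUT[B6] = {a@B3, a@B6, b@B4, b@B6, d@B0, d@B5, e@B3, f@B3}
Applying B7's transfer function to that IN value gives OUT[B7] (row B7 above).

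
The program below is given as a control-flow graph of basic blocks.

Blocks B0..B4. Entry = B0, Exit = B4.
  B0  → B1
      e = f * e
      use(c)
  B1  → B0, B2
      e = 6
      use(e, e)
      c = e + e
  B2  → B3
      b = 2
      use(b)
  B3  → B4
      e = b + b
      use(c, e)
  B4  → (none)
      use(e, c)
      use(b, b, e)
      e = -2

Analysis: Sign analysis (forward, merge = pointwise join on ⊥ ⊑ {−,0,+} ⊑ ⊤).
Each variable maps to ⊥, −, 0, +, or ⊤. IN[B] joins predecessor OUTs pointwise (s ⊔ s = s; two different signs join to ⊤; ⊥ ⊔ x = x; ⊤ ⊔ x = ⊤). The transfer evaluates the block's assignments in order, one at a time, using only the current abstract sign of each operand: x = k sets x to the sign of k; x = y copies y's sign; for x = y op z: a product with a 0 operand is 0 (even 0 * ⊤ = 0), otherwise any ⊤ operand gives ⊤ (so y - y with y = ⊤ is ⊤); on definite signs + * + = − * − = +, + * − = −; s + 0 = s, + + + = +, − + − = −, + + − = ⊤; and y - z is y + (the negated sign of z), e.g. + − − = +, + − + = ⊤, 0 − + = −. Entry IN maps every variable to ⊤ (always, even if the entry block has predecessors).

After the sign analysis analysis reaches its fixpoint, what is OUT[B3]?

Per-block solution:
  B0:  IN=(all ⊤)  OUT=(all ⊤)
  B1:  IN=(all ⊤)  OUT={c:+, e:+; rest ⊤}
  B2:  IN={c:+, e:+; rest ⊤}  OUT={b:+, c:+, e:+; rest ⊤}
  B3:  IN={b:+, c:+, e:+; rest ⊤}  OUT={b:+, c:+, e:+; rest ⊤}
  B4:  IN={b:+, c:+, e:+; rest ⊤}  OUT={b:+, c:+, e:-; rest ⊤}

Merge at B3: IN[B3] = OUT[B2] = {a: ⊤, b: +, c: +, d: ⊤, e: +, f: ⊤}
Applying B3's transfer function to that IN value gives OUT[B3] (row B3 above).

Answer: {a: ⊤, b: +, c: +, d: ⊤, e: +, f: ⊤}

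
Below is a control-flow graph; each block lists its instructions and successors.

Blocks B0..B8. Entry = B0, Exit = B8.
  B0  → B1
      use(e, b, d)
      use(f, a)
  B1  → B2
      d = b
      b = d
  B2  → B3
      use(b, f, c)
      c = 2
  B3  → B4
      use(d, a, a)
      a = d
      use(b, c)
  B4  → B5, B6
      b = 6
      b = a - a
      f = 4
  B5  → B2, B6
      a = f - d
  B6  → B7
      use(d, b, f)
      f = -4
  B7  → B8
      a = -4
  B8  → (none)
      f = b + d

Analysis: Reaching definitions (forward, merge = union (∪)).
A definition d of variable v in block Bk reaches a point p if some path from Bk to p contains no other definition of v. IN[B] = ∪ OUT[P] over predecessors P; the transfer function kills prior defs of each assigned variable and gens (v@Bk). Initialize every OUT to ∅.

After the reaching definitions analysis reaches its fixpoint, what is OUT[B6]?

Answer: {a@B3, a@B5, b@B4, c@B2, d@B1, f@B6}

Working:
Converged values:
  B0: | IN={} | OUT={}
  B1: | IN={} | OUT={b@B1, d@B1}
  B2: | IN={a@B5, b@B1, b@B4, c@B2, d@B1, f@B4} | OUT={a@B5, b@B1, b@B4, c@B2, d@B1, f@B4}
  B3: | IN={a@B5, b@B1, b@B4, c@B2, d@B1, f@B4} | OUT={a@B3, b@B1, b@B4, c@B2, d@B1, f@B4}
  B4: | IN={a@B3, b@B1, b@B4, c@B2, d@B1, f@B4} | OUT={a@B3, b@B4, c@B2, d@B1, f@B4}
  B5: | IN={a@B3, b@B4, c@B2, d@B1, f@B4} | OUT={a@B5, b@B4, c@B2, d@B1, f@B4}
  B6: | IN={a@B3, a@B5, b@B4, c@B2, d@B1, f@B4} | OUT={a@B3, a@B5, b@B4, c@B2, d@B1, f@B6}
  B7: | IN={a@B3, a@B5, b@B4, c@B2, d@B1, f@B6} | OUT={a@B7, b@B4, c@B2, d@B1, f@B6}
  B8: | IN={a@B7, b@B4, c@B2, d@B1, f@B6} | OUT={a@B7, b@B4, c@B2, d@B1, f@B8}

Merge at B6: IN[B6] = OUT[B4] ⊔ OUT[B5] = {a@B3, a@B5, b@B4, c@B2, d@B1, f@B4}
Applying B6's transfer function to that IN value gives OUT[B6] (row B6 above).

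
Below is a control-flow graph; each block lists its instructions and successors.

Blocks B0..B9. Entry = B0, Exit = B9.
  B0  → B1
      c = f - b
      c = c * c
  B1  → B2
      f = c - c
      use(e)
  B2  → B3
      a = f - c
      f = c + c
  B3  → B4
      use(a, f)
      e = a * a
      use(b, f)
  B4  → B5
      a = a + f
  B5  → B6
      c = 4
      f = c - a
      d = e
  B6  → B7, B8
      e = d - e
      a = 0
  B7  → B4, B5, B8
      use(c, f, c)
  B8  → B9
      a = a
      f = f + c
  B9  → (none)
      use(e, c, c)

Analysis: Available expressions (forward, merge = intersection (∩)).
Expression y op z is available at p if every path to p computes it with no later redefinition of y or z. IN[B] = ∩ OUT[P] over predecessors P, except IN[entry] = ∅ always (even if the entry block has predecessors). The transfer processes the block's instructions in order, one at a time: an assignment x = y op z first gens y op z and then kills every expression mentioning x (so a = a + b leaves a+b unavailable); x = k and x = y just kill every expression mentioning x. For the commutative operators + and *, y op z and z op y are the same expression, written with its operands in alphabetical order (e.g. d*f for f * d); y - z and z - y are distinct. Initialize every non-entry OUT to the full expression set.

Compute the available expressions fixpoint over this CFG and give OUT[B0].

Per-block solution:
  B0:   IN={}   OUT={f-b}
  B1:   IN={f-b}   OUT={c-c}
  B2:   IN={c-c}   OUT={c+c, c-c}
  B3:   IN={c+c, c-c}   OUT={a*a, c+c, c-c}
  B4:   IN={}   OUT={}
  B5:   IN={}   OUT={c-a}
  B6:   IN={c-a}   OUT={}
  B7:   IN={}   OUT={}
  B8:   IN={}   OUT={}
  B9:   IN={}   OUT={}

B0 is the boundary node: IN[B0] = {}
Applying B0's transfer function to that IN value gives OUT[B0] (row B0 above).

Answer: {f-b}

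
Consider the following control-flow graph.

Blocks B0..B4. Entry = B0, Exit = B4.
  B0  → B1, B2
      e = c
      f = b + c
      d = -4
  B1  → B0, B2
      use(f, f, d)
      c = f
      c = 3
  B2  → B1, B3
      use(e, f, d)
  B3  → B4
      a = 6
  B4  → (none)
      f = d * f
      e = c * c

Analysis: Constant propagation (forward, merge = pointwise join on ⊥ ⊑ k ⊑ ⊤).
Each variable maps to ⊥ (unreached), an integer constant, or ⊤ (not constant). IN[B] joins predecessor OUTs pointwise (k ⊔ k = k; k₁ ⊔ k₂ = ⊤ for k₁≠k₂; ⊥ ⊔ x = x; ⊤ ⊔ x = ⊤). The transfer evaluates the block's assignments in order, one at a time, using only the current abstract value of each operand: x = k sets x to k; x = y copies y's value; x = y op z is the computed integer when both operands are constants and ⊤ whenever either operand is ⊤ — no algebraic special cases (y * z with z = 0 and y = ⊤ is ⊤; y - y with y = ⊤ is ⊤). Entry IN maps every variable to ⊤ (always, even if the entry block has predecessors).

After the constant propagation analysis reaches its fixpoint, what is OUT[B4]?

Answer: {a: 6, b: ⊤, c: ⊤, d: -4, e: ⊤, f: ⊤}

Working:
Converged values:
  B0:   IN=(all ⊤)   OUT={d:-4; rest ⊤}
  B1:   IN={d:-4; rest ⊤}   OUT={c:3, d:-4; rest ⊤}
  B2:   IN={d:-4; rest ⊤}   OUT={d:-4; rest ⊤}
  B3:   IN={d:-4; rest ⊤}   OUT={a:6, d:-4; rest ⊤}
  B4:   IN={a:6, d:-4; rest ⊤}   OUT={a:6, d:-4; rest ⊤}

Merge at B4: IN[B4] = OUT[B3] = {a: 6, b: ⊤, c: ⊤, d: -4, e: ⊤, f: ⊤}
Applying B4's transfer function to that IN value gives OUT[B4] (row B4 above).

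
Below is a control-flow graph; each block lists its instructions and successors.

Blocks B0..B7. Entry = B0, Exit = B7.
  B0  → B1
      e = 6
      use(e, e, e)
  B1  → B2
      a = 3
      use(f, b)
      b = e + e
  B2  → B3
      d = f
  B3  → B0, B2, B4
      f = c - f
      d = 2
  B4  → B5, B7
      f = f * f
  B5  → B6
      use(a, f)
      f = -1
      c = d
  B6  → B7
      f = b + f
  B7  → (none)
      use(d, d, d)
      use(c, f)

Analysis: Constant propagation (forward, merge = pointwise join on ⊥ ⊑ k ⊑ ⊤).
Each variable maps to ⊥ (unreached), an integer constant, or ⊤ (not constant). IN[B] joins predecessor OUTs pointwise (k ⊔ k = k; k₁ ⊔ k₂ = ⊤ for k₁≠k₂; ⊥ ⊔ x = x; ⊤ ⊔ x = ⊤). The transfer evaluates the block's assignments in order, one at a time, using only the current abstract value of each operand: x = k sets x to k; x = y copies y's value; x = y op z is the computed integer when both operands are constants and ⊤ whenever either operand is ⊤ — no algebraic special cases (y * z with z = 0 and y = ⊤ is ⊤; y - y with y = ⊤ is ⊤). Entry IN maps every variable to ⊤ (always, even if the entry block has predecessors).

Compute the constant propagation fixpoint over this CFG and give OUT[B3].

Fixpoint table:
  B0:  IN=(all ⊤)  OUT={e:6; rest ⊤}
  B1:  IN={e:6; rest ⊤}  OUT={a:3, b:12, e:6; rest ⊤}
  B2:  IN={a:3, b:12, e:6; rest ⊤}  OUT={a:3, b:12, e:6; rest ⊤}
  B3:  IN={a:3, b:12, e:6; rest ⊤}  OUT={a:3, b:12, d:2, e:6; rest ⊤}
  B4:  IN={a:3, b:12, d:2, e:6; rest ⊤}  OUT={a:3, b:12, d:2, e:6; rest ⊤}
  B5:  IN={a:3, b:12, d:2, e:6; rest ⊤}  OUT={a:3, b:12, c:2, d:2, e:6, f:-1; rest ⊤}
  B6:  IN={a:3, b:12, c:2, d:2, e:6, f:-1; rest ⊤}  OUT={a:3, b:12, c:2, d:2, e:6, f:11; rest ⊤}
  B7:  IN={a:3, b:12, d:2, e:6; rest ⊤}  OUT={a:3, b:12, d:2, e:6; rest ⊤}

Merge at B3: IN[B3] = OUT[B2] = {a: 3, b: 12, c: ⊤, d: ⊤, e: 6, f: ⊤}
Applying B3's transfer function to that IN value gives OUT[B3] (row B3 above).

Answer: {a: 3, b: 12, c: ⊤, d: 2, e: 6, f: ⊤}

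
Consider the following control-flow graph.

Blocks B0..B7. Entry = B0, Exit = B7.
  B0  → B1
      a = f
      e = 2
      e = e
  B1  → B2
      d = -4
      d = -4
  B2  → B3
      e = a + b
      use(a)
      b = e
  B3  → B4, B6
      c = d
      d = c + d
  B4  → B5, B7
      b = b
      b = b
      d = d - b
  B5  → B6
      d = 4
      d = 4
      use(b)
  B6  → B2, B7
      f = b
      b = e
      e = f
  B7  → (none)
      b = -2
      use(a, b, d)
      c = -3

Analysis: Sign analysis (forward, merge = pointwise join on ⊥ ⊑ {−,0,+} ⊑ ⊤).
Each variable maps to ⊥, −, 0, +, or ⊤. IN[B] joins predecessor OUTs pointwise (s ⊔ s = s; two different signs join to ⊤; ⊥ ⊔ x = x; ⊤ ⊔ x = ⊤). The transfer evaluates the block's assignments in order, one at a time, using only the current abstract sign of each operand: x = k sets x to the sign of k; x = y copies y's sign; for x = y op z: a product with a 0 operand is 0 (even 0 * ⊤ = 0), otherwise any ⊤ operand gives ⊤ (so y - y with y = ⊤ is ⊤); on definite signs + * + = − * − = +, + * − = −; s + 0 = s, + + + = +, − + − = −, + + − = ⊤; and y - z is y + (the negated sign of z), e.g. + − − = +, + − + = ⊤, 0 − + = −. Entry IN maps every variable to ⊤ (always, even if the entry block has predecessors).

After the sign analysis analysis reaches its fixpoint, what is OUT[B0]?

Converged values:
  B0:   IN=(all ⊤)   OUT={e:+; rest ⊤}
  B1:   IN={e:+; rest ⊤}   OUT={d:-, e:+; rest ⊤}
  B2:   IN=(all ⊤)   OUT=(all ⊤)
  B3:   IN=(all ⊤)   OUT=(all ⊤)
  B4:   IN=(all ⊤)   OUT=(all ⊤)
  B5:   IN=(all ⊤)   OUT={d:+; rest ⊤}
  B6:   IN=(all ⊤)   OUT=(all ⊤)
  B7:   IN=(all ⊤)   OUT={b:-, c:-; rest ⊤}

B0 is the boundary node: IN[B0] = {a: ⊤, b: ⊤, c: ⊤, d: ⊤, e: ⊤, f: ⊤}
Applying B0's transfer function to that IN value gives OUT[B0] (row B0 above).

Answer: {a: ⊤, b: ⊤, c: ⊤, d: ⊤, e: +, f: ⊤}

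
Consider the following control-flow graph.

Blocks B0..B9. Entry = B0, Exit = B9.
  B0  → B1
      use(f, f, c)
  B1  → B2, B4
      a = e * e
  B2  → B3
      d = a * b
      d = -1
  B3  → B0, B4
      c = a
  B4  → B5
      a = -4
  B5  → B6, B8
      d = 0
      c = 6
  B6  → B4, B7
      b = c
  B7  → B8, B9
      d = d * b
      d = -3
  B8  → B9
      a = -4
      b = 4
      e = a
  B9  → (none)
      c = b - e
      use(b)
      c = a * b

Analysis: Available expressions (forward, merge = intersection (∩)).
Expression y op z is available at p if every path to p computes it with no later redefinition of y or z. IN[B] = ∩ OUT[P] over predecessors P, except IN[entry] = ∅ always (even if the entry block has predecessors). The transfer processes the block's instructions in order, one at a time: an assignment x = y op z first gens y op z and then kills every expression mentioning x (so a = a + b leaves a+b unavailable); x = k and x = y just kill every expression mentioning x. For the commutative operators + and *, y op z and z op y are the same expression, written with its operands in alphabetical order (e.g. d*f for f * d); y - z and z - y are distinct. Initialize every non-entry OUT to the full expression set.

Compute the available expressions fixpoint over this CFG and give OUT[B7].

Answer: {e*e}

Derivation:
Per-block solution:
  B0: | IN={} | OUT={}
  B1: | IN={} | OUT={e*e}
  B2: | IN={e*e} | OUT={a*b, e*e}
  B3: | IN={a*b, e*e} | OUT={a*b, e*e}
  B4: | IN={e*e} | OUT={e*e}
  B5: | IN={e*e} | OUT={e*e}
  B6: | IN={e*e} | OUT={e*e}
  B7: | IN={e*e} | OUT={e*e}
  B8: | IN={e*e} | OUT={}
  B9: | IN={} | OUT={a*b, b-e}

Merge at B7: IN[B7] = OUT[B6] = {e*e}
Applying B7's transfer function to that IN value gives OUT[B7] (row B7 above).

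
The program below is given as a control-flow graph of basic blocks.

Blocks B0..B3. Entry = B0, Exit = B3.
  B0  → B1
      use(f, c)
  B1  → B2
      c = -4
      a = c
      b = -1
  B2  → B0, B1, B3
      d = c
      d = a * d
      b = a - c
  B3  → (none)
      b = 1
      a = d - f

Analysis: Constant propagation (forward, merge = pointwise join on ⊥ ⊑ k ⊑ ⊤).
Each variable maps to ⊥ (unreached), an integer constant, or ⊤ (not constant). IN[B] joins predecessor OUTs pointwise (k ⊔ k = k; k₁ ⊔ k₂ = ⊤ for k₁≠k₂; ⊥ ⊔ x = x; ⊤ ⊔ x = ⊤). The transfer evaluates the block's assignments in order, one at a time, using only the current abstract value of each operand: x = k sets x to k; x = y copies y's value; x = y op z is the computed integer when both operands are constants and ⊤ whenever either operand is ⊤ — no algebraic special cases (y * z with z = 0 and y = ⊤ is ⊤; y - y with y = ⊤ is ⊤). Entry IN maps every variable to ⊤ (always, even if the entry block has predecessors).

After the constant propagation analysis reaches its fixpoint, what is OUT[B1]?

Fixpoint table:
  B0:   IN=(all ⊤)   OUT=(all ⊤)
  B1:   IN=(all ⊤)   OUT={a:-4, b:-1, c:-4; rest ⊤}
  B2:   IN={a:-4, b:-1, c:-4; rest ⊤}   OUT={a:-4, b:0, c:-4, d:16; rest ⊤}
  B3:   IN={a:-4, b:0, c:-4, d:16; rest ⊤}   OUT={b:1, c:-4, d:16; rest ⊤}

Merge at B1: IN[B1] = OUT[B0] ⊔ OUT[B2] = {a: ⊤, b: ⊤, c: ⊤, d: ⊤, e: ⊤, f: ⊤}
Applying B1's transfer function to that IN value gives OUT[B1] (row B1 above).

Answer: {a: -4, b: -1, c: -4, d: ⊤, e: ⊤, f: ⊤}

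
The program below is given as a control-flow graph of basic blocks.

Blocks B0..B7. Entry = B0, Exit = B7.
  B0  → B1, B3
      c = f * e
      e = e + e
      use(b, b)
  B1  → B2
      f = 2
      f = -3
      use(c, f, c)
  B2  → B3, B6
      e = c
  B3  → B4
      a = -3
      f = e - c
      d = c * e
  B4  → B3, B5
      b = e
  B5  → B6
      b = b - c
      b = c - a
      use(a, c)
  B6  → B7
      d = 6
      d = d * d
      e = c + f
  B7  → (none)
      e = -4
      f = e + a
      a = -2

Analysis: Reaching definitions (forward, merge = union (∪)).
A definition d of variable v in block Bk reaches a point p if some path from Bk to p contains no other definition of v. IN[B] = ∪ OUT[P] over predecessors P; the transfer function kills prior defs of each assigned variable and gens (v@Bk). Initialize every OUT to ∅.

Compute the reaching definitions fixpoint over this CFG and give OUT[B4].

Per-block solution:
  B0:  IN={}  OUT={c@B0, e@B0}
  B1:  IN={c@B0, e@B0}  OUT={c@B0, e@B0, f@B1}
  B2:  IN={c@B0, e@B0, f@B1}  OUT={c@B0, e@B2, f@B1}
  B3:  IN={a@B3, b@B4, c@B0, d@B3, e@B0, e@B2, f@B1, f@B3}  OUT={a@B3, b@B4, c@B0, d@B3, e@B0, e@B2, f@B3}
  B4:  IN={a@B3, b@B4, c@B0, d@B3, e@B0, e@B2, f@B3}  OUT={a@B3, b@B4, c@B0, d@B3, e@B0, e@B2, f@B3}
  B5:  IN={a@B3, b@B4, c@B0, d@B3, e@B0, e@B2, f@B3}  OUT={a@B3, b@B5, c@B0, d@B3, e@B0, e@B2, f@B3}
  B6:  IN={a@B3, b@B5, c@B0, d@B3, e@B0, e@B2, f@B1, f@B3}  OUT={a@B3, b@B5, c@B0, d@B6, e@B6, f@B1, f@B3}
  B7:  IN={a@B3, b@B5, c@B0, d@B6, e@B6, f@B1, f@B3}  OUT={a@B7, b@B5, c@B0, d@B6, e@B7, f@B7}

Merge at B4: IN[B4] = OUT[B3] = {a@B3, b@B4, c@B0, d@B3, e@B0, e@B2, f@B3}
Applying B4's transfer function to that IN value gives OUT[B4] (row B4 above).

Answer: {a@B3, b@B4, c@B0, d@B3, e@B0, e@B2, f@B3}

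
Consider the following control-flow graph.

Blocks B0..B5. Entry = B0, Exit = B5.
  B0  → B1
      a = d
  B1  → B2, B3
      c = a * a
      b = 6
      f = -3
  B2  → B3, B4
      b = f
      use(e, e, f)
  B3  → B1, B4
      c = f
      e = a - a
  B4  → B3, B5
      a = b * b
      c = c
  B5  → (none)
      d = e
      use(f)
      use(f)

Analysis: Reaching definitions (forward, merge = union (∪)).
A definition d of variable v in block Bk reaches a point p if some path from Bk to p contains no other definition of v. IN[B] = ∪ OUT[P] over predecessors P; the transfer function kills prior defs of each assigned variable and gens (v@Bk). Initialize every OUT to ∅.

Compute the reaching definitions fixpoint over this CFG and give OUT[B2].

Per-block solution:
  B0: | IN={} | OUT={a@B0}
  B1: | IN={a@B0, a@B4, b@B1, b@B2, c@B3, e@B3, f@B1} | OUT={a@B0, a@B4, b@B1, c@B1, e@B3, f@B1}
  B2: | IN={a@B0, a@B4, b@B1, c@B1, e@B3, f@B1} | OUT={a@B0, a@B4, b@B2, c@B1, e@B3, f@B1}
  B3: | IN={a@B0, a@B4, b@B1, b@B2, c@B1, c@B4, e@B3, f@B1} | OUT={a@B0, a@B4, b@B1, b@B2, c@B3, e@B3, f@B1}
  B4: | IN={a@B0, a@B4, b@B1, b@B2, c@B1, c@B3, e@B3, f@B1} | OUT={a@B4, b@B1, b@B2, c@B4, e@B3, f@B1}
  B5: | IN={a@B4, b@B1, b@B2, c@B4, e@B3, f@B1} | OUT={a@B4, b@B1, b@B2, c@B4, d@B5, e@B3, f@B1}

Merge at B2: IN[B2] = OUT[B1] = {a@B0, a@B4, b@B1, c@B1, e@B3, f@B1}
Applying B2's transfer function to that IN value gives OUT[B2] (row B2 above).

Answer: {a@B0, a@B4, b@B2, c@B1, e@B3, f@B1}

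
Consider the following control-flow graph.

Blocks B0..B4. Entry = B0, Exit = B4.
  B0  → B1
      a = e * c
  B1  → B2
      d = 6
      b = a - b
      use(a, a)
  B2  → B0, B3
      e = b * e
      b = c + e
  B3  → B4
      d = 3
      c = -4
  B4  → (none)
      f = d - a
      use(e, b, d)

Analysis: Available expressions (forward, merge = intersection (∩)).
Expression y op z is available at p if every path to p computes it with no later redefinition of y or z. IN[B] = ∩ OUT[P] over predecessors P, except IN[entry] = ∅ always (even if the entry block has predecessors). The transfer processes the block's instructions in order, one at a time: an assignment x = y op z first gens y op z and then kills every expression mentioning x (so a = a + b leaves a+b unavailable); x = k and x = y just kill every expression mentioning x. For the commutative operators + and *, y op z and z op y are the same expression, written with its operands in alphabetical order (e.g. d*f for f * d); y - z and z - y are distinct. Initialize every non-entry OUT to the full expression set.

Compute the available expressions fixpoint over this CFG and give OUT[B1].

Answer: {c*e}

Working:
Converged values:
  B0:  IN={}  OUT={c*e}
  B1:  IN={c*e}  OUT={c*e}
  B2:  IN={c*e}  OUT={c+e}
  B3:  IN={c+e}  OUT={}
  B4:  IN={}  OUT={d-a}

Merge at B1: IN[B1] = OUT[B0] = {c*e}
Applying B1's transfer function to that IN value gives OUT[B1] (row B1 above).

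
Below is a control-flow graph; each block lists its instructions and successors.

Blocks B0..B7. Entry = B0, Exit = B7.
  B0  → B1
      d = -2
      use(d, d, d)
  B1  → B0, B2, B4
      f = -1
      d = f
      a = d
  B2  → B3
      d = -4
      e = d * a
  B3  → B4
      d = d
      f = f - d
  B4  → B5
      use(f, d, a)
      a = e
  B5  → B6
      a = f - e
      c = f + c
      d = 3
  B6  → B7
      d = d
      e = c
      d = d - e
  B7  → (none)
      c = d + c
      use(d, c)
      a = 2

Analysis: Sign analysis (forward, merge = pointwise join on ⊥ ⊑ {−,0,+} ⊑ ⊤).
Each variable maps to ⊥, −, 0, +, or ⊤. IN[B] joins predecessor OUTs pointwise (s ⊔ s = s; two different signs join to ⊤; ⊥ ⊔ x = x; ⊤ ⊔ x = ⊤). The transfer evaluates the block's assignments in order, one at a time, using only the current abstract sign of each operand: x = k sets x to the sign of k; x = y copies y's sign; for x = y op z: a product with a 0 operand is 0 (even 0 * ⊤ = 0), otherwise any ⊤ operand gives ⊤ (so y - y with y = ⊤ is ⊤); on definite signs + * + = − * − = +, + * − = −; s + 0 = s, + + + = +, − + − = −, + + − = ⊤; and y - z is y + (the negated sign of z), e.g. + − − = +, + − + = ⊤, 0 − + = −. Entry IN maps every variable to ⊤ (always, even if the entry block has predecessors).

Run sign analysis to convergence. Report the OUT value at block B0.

Answer: {a: ⊤, b: ⊤, c: ⊤, d: -, e: ⊤, f: ⊤}

Derivation:
Converged values:
  B0: | IN=(all ⊤) | OUT={d:-; rest ⊤}
  B1: | IN={d:-; rest ⊤} | OUT={a:-, d:-, f:-; rest ⊤}
  B2: | IN={a:-, d:-, f:-; rest ⊤} | OUT={a:-, d:-, e:+, f:-; rest ⊤}
  B3: | IN={a:-, d:-, e:+, f:-; rest ⊤} | OUT={a:-, d:-, e:+; rest ⊤}
  B4: | IN={a:-, d:-; rest ⊤} | OUT={d:-; rest ⊤}
  B5: | IN={d:-; rest ⊤} | OUT={d:+; rest ⊤}
  B6: | IN={d:+; rest ⊤} | OUT=(all ⊤)
  B7: | IN=(all ⊤) | OUT={a:+; rest ⊤}

Merge at B0 (entry node, so the boundary value (all ⊤) is joined with the incoming edge(s)): IN[B0] = (all ⊤) ⊔ OUT[B1] = {a: ⊤, b: ⊤, c: ⊤, d: ⊤, e: ⊤, f: ⊤}
Applying B0's transfer function to that IN value gives OUT[B0] (row B0 above).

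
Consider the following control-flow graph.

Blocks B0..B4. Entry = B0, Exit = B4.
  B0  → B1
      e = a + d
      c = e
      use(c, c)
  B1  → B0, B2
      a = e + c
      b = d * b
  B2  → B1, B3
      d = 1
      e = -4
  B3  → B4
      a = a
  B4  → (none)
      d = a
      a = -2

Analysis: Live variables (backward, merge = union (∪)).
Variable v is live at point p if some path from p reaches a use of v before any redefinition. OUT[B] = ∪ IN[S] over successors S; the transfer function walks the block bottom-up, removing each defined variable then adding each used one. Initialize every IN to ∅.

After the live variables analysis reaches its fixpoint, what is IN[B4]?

Fixpoint table:
  B0:   IN={a, b, d}   OUT={b, c, d, e}
  B1:   IN={b, c, d, e}   OUT={a, b, c, d}
  B2:   IN={a, b, c}   OUT={a, b, c, d, e}
  B3:   IN={a}   OUT={a}
  B4:   IN={a}   OUT={}

B4 is the boundary node: OUT[B4] = {}
Applying B4's transfer function to that OUT value gives IN[B4] (row B4 above).

Answer: {a}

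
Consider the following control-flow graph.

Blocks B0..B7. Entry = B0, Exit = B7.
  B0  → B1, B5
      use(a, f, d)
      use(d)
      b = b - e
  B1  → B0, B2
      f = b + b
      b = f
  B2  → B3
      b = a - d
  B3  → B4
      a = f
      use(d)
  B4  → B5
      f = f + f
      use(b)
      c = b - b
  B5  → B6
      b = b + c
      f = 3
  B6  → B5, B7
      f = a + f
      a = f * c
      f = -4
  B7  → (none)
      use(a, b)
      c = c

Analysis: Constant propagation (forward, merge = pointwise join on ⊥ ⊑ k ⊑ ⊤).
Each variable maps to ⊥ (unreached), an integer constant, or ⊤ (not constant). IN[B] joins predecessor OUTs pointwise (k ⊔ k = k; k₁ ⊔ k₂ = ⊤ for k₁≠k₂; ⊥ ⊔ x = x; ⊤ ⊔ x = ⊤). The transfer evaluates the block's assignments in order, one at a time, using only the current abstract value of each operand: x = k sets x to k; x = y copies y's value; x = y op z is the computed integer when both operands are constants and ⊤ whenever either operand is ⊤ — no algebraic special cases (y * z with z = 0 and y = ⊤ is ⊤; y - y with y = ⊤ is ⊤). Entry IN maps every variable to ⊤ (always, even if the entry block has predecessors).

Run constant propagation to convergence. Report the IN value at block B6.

Per-block solution:
  B0:   IN=(all ⊤)   OUT=(all ⊤)
  B1:   IN=(all ⊤)   OUT=(all ⊤)
  B2:   IN=(all ⊤)   OUT=(all ⊤)
  B3:   IN=(all ⊤)   OUT=(all ⊤)
  B4:   IN=(all ⊤)   OUT=(all ⊤)
  B5:   IN=(all ⊤)   OUT={f:3; rest ⊤}
  B6:   IN={f:3; rest ⊤}   OUT={f:-4; rest ⊤}
  B7:   IN={f:-4; rest ⊤}   OUT={f:-4; rest ⊤}

Merge at B6: IN[B6] = OUT[B5] = {a: ⊤, b: ⊤, c: ⊤, d: ⊤, e: ⊤, f: 3}

Answer: {a: ⊤, b: ⊤, c: ⊤, d: ⊤, e: ⊤, f: 3}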